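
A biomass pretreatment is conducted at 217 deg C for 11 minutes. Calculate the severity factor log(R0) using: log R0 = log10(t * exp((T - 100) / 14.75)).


logR0 = log10(t * exp((T - 100) / 14.75))
= log10(11 * exp((217 - 100) / 14.75))
= 4.4863

4.4863


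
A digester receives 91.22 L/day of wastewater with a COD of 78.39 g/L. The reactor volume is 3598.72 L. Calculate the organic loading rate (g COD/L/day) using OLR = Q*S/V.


OLR = Q * S / V
= 91.22 * 78.39 / 3598.72
= 1.9870 g/L/day

1.9870 g/L/day


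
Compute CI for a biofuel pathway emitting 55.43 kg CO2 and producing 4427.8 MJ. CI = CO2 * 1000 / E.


CI = CO2 * 1000 / E
= 55.43 * 1000 / 4427.8
= 12.5186 g CO2/MJ

12.5186 g CO2/MJ


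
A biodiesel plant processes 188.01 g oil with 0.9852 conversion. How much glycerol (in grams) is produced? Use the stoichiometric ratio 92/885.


glycerol = oil * conv * (92/885)
= 188.01 * 0.9852 * 92 / 885
= 19.2553 g

19.2553 g


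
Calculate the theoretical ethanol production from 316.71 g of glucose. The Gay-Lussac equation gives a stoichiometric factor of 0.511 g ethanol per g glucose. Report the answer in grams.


Theoretical ethanol yield: m_EtOH = 0.511 * m_glucose
m_EtOH = 0.511 * 316.71 = 161.8388 g

161.8388 g


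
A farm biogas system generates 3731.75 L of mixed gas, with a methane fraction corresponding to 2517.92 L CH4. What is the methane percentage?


CH4% = V_CH4 / V_total * 100
= 2517.92 / 3731.75 * 100
= 67.4729%

67.4729%


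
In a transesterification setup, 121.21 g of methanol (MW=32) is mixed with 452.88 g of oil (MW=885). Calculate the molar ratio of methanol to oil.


Molar ratio = n_MeOH / n_oil = (MeOH/32) / (oil/885) = (MeOH * 885) / (32 * oil)
= (121.21 * 885) / (32 * 452.88)
= 7.4020

7.4020


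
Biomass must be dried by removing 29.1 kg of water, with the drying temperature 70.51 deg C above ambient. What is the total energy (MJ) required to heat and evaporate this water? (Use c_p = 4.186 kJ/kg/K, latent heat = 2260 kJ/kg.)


E = m_water * (4.186 * dT + 2260) / 1000
= 29.1 * (4.186 * 70.51 + 2260) / 1000
= 74.3550 MJ

74.3550 MJ


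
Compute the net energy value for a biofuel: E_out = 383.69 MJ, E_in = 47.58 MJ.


NEV = E_out - E_in
= 383.69 - 47.58
= 336.1100 MJ

336.1100 MJ


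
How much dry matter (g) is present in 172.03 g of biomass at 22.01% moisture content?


Wd = Ww * (1 - MC/100)
= 172.03 * (1 - 22.01/100)
= 134.1662 g

134.1662 g


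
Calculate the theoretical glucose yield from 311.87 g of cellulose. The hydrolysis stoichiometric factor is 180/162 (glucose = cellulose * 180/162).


glucose = cellulose * 180/162
= 311.87 * 180/162
= 346.5222 g

346.5222 g


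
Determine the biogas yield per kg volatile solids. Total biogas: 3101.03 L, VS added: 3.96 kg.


Y = V / VS
= 3101.03 / 3.96
= 783.0884 L/kg VS

783.0884 L/kg VS


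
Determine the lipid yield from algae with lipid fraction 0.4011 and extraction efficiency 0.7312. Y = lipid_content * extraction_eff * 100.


Y = lipid_content * extraction_eff * 100
= 0.4011 * 0.7312 * 100
= 29.3284%

29.3284%


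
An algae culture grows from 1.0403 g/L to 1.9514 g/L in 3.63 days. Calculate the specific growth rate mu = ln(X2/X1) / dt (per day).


mu = ln(X2/X1) / dt
= ln(1.9514/1.0403) / 3.63
= 0.1733 per day

0.1733 per day


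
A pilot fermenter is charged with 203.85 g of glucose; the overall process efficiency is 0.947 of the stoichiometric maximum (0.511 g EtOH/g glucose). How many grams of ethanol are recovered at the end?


Actual ethanol: m = 0.511 * 203.85 * 0.947
m = 98.6465 g

98.6465 g


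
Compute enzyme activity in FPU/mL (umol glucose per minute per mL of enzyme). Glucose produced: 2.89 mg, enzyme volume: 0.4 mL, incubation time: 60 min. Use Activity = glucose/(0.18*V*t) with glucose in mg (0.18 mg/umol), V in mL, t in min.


Activity = glucose_mg / (0.18 mg/umol * V_mL * t_min)
= 2.89 / (0.18 * 0.4 * 60)
= 0.6690 FPU/mL

0.6690 FPU/mL


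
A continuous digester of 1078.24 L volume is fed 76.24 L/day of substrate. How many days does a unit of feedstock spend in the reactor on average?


HRT = V / Q
= 1078.24 / 76.24
= 14.1427 days

14.1427 days


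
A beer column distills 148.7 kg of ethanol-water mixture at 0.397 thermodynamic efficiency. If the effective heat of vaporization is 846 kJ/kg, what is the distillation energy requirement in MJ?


E = m * 846 / (eta * 1000)
= 148.7 * 846 / (0.397 * 1000)
= 316.8771 MJ

316.8771 MJ


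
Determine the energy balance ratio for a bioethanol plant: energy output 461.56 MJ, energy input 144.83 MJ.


EROI = E_out / E_in
= 461.56 / 144.83
= 3.1869

3.1869


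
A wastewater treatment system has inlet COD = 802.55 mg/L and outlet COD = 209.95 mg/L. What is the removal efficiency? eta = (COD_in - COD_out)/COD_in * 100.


eta = (COD_in - COD_out) / COD_in * 100
= (802.55 - 209.95) / 802.55 * 100
= 73.8396%

73.8396%


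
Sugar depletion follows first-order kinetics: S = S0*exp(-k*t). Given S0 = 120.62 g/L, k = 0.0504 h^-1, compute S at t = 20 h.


S = S0 * exp(-k * t)
S = 120.62 * exp(-0.0504 * 20)
S = 44.0200 g/L

44.0200 g/L


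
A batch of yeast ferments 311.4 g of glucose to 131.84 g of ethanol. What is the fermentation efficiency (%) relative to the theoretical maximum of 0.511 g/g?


Fermentation efficiency = (actual / (0.511 * glucose)) * 100
= (131.84 / (0.511 * 311.4)) * 100
= 82.8529%

82.8529%


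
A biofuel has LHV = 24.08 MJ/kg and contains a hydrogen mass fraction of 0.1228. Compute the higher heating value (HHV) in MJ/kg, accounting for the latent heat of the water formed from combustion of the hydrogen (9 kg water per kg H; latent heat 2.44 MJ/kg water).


HHV = LHV + H_frac * 9 * 2.44
= 24.08 + 0.1228 * 9 * 2.44
= 26.7767 MJ/kg

26.7767 MJ/kg


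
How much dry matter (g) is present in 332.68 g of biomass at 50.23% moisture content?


Wd = Ww * (1 - MC/100)
= 332.68 * (1 - 50.23/100)
= 165.5748 g

165.5748 g


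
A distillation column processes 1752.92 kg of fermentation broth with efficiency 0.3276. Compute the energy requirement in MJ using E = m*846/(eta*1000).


E = m * 846 / (eta * 1000)
= 1752.92 * 846 / (0.3276 * 1000)
= 4526.7714 MJ

4526.7714 MJ


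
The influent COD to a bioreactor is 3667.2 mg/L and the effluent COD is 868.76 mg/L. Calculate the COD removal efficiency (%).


eta = (COD_in - COD_out) / COD_in * 100
= (3667.2 - 868.76) / 3667.2 * 100
= 76.3100%

76.3100%


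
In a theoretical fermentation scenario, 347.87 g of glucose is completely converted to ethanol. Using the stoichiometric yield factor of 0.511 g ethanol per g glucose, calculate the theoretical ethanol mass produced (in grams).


Theoretical ethanol yield: m_EtOH = 0.511 * m_glucose
m_EtOH = 0.511 * 347.87 = 177.7616 g

177.7616 g


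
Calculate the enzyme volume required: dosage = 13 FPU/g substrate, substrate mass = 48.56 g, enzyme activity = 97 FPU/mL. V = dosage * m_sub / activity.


V = dosage * m_sub / activity
V = 13 * 48.56 / 97
V = 6.5080 mL

6.5080 mL


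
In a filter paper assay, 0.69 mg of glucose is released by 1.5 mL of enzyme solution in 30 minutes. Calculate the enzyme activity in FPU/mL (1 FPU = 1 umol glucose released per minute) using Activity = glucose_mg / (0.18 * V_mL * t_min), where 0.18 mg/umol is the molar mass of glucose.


Activity = glucose_mg / (0.18 mg/umol * V_mL * t_min)
= 0.69 / (0.18 * 1.5 * 30)
= 0.0852 FPU/mL

0.0852 FPU/mL


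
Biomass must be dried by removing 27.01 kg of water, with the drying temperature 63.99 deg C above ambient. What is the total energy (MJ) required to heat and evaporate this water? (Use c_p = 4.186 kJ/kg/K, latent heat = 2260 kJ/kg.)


E = m_water * (4.186 * dT + 2260) / 1000
= 27.01 * (4.186 * 63.99 + 2260) / 1000
= 68.2776 MJ

68.2776 MJ


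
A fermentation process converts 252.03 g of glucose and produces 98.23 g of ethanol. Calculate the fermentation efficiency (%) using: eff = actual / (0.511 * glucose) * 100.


Fermentation efficiency = (actual / (0.511 * glucose)) * 100
= (98.23 / (0.511 * 252.03)) * 100
= 76.2730%

76.2730%


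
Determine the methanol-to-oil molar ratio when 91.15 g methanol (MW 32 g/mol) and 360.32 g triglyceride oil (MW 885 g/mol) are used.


Molar ratio = n_MeOH / n_oil = (MeOH/32) / (oil/885) = (MeOH * 885) / (32 * oil)
= (91.15 * 885) / (32 * 360.32)
= 6.9962

6.9962


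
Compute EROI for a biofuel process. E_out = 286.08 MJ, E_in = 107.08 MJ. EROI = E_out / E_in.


EROI = E_out / E_in
= 286.08 / 107.08
= 2.6716

2.6716


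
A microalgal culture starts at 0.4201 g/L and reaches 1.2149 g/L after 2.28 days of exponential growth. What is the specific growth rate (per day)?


mu = ln(X2/X1) / dt
= ln(1.2149/0.4201) / 2.28
= 0.4658 per day

0.4658 per day


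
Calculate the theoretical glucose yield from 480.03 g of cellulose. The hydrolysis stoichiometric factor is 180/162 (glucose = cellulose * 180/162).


glucose = cellulose * 180/162
= 480.03 * 180/162
= 533.3667 g

533.3667 g


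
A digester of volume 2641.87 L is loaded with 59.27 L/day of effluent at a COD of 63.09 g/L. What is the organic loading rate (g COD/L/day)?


OLR = Q * S / V
= 59.27 * 63.09 / 2641.87
= 1.4154 g/L/day

1.4154 g/L/day


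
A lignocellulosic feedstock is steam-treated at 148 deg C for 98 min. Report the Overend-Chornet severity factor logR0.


logR0 = log10(t * exp((T - 100) / 14.75))
= log10(98 * exp((148 - 100) / 14.75))
= 3.4045

3.4045


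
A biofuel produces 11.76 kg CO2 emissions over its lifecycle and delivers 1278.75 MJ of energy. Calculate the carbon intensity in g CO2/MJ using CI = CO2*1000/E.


CI = CO2 * 1000 / E
= 11.76 * 1000 / 1278.75
= 9.1965 g CO2/MJ

9.1965 g CO2/MJ


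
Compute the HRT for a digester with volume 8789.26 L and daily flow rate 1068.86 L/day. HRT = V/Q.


HRT = V / Q
= 8789.26 / 1068.86
= 8.2230 days

8.2230 days


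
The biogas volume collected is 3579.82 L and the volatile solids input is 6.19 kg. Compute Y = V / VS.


Y = V / VS
= 3579.82 / 6.19
= 578.3231 L/kg VS

578.3231 L/kg VS


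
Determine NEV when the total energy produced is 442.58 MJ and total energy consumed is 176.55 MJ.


NEV = E_out - E_in
= 442.58 - 176.55
= 266.0300 MJ

266.0300 MJ


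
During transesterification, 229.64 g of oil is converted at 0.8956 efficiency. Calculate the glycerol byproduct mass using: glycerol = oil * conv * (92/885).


glycerol = oil * conv * (92/885)
= 229.64 * 0.8956 * 92 / 885
= 21.3799 g

21.3799 g


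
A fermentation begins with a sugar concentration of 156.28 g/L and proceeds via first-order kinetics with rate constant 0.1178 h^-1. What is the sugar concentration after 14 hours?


S = S0 * exp(-k * t)
S = 156.28 * exp(-0.1178 * 14)
S = 30.0376 g/L

30.0376 g/L


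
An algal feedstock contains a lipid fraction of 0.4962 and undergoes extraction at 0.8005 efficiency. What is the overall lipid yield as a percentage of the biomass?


Y = lipid_content * extraction_eff * 100
= 0.4962 * 0.8005 * 100
= 39.7208%

39.7208%


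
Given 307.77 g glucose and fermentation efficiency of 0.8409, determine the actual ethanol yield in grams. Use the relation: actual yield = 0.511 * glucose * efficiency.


Actual ethanol: m = 0.511 * 307.77 * 0.8409
m = 132.2487 g

132.2487 g


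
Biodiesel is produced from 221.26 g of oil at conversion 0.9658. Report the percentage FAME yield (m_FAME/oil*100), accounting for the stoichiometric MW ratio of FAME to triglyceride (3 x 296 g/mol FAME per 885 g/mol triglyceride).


m_FAME = oil * conv * (3 * 296 / 885) = oil * conv * (888/885)
= 221.26 * 0.9658 * 888 / 885
= 214.4173 g
Y = m_FAME / oil * 100 = conv * (888/885) * 100
= 0.9658 * 888 / 885 * 100
= 96.91%

96.91%


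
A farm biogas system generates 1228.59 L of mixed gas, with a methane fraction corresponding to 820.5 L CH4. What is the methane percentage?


CH4% = V_CH4 / V_total * 100
= 820.5 / 1228.59 * 100
= 66.7839%

66.7839%


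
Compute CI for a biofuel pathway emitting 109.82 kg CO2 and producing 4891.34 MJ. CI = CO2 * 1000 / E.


CI = CO2 * 1000 / E
= 109.82 * 1000 / 4891.34
= 22.4519 g CO2/MJ

22.4519 g CO2/MJ


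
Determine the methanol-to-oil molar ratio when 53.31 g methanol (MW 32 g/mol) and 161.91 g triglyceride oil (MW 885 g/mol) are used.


Molar ratio = n_MeOH / n_oil = (MeOH/32) / (oil/885) = (MeOH * 885) / (32 * oil)
= (53.31 * 885) / (32 * 161.91)
= 9.1060

9.1060


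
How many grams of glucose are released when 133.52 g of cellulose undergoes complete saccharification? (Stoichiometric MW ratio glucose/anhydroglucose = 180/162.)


glucose = cellulose * 180/162
= 133.52 * 180/162
= 148.3556 g

148.3556 g


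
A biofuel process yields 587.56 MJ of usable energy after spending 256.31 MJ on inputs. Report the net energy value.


NEV = E_out - E_in
= 587.56 - 256.31
= 331.2500 MJ

331.2500 MJ


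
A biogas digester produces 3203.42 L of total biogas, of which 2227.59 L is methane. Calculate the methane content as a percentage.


CH4% = V_CH4 / V_total * 100
= 2227.59 / 3203.42 * 100
= 69.5379%

69.5379%


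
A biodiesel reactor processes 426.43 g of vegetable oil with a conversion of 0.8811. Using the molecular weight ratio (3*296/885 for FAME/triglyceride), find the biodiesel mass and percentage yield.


m_FAME = oil * conv * (3 * 296 / 885) = oil * conv * (888/885)
= 426.43 * 0.8811 * 888 / 885
= 377.0011 g
Y = m_FAME / oil * 100 = conv * (888/885) * 100
= 0.8811 * 888 / 885 * 100
= 88.41%

377.0011 g FAME; Y = 88.41%


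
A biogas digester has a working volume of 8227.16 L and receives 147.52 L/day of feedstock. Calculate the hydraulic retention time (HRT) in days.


HRT = V / Q
= 8227.16 / 147.52
= 55.7698 days

55.7698 days


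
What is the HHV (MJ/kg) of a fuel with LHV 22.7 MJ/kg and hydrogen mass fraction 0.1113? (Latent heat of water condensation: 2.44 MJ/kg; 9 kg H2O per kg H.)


HHV = LHV + H_frac * 9 * 2.44
= 22.7 + 0.1113 * 9 * 2.44
= 25.1441 MJ/kg

25.1441 MJ/kg


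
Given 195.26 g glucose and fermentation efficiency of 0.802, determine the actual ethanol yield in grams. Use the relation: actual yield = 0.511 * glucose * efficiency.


Actual ethanol: m = 0.511 * 195.26 * 0.802
m = 80.0218 g

80.0218 g


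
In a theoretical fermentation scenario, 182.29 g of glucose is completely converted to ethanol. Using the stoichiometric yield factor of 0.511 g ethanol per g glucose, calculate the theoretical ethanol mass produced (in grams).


Theoretical ethanol yield: m_EtOH = 0.511 * m_glucose
m_EtOH = 0.511 * 182.29 = 93.1502 g

93.1502 g


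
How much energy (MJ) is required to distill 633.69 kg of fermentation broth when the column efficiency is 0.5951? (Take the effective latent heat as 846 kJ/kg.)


E = m * 846 / (eta * 1000)
= 633.69 * 846 / (0.5951 * 1000)
= 900.8599 MJ

900.8599 MJ


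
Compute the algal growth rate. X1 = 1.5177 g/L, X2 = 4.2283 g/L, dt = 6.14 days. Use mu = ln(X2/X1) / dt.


mu = ln(X2/X1) / dt
= ln(4.2283/1.5177) / 6.14
= 0.1669 per day

0.1669 per day


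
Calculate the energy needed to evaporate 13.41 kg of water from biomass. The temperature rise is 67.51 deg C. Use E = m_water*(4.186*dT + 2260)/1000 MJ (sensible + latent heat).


E = m_water * (4.186 * dT + 2260) / 1000
= 13.41 * (4.186 * 67.51 + 2260) / 1000
= 34.0962 MJ

34.0962 MJ


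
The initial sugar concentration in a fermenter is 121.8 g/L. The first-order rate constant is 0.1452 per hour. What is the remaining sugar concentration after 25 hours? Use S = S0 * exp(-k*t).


S = S0 * exp(-k * t)
S = 121.8 * exp(-0.1452 * 25)
S = 3.2297 g/L

3.2297 g/L


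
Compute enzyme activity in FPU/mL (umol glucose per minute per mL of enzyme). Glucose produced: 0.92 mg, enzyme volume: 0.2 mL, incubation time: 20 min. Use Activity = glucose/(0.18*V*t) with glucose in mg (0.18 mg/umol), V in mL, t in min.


Activity = glucose_mg / (0.18 mg/umol * V_mL * t_min)
= 0.92 / (0.18 * 0.2 * 20)
= 1.2778 FPU/mL

1.2778 FPU/mL


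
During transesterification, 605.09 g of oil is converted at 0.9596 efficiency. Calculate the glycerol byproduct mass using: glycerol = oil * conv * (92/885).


glycerol = oil * conv * (92/885)
= 605.09 * 0.9596 * 92 / 885
= 60.3608 g

60.3608 g


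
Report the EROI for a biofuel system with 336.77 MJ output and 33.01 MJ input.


EROI = E_out / E_in
= 336.77 / 33.01
= 10.2021

10.2021


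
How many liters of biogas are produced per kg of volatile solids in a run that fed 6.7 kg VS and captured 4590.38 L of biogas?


Y = V / VS
= 4590.38 / 6.7
= 685.1313 L/kg VS

685.1313 L/kg VS


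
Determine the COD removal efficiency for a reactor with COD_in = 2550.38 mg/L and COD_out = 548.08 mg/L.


eta = (COD_in - COD_out) / COD_in * 100
= (2550.38 - 548.08) / 2550.38 * 100
= 78.5099%

78.5099%


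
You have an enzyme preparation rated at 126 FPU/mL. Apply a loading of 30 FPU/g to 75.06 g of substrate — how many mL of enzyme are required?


V = dosage * m_sub / activity
V = 30 * 75.06 / 126
V = 17.8714 mL

17.8714 mL


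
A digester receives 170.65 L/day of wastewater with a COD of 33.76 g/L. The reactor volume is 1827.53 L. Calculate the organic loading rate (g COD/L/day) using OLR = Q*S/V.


OLR = Q * S / V
= 170.65 * 33.76 / 1827.53
= 3.1524 g/L/day

3.1524 g/L/day


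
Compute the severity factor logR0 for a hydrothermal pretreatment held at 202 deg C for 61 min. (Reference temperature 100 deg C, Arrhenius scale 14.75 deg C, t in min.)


logR0 = log10(t * exp((T - 100) / 14.75))
= log10(61 * exp((202 - 100) / 14.75))
= 4.7886

4.7886


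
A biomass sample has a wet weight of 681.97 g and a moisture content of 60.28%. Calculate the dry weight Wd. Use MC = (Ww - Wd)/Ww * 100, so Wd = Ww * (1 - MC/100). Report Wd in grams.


Wd = Ww * (1 - MC/100)
= 681.97 * (1 - 60.28/100)
= 270.8785 g

270.8785 g


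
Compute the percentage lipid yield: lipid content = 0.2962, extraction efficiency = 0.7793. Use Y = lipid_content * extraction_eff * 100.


Y = lipid_content * extraction_eff * 100
= 0.2962 * 0.7793 * 100
= 23.0829%

23.0829%


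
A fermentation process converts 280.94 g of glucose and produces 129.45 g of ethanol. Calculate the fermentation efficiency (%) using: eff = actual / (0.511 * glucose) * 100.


Fermentation efficiency = (actual / (0.511 * glucose)) * 100
= (129.45 / (0.511 * 280.94)) * 100
= 90.1711%

90.1711%


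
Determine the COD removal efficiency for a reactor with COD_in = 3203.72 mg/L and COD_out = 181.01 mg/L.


eta = (COD_in - COD_out) / COD_in * 100
= (3203.72 - 181.01) / 3203.72 * 100
= 94.3500%

94.3500%


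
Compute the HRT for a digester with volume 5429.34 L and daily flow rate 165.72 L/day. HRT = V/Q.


HRT = V / Q
= 5429.34 / 165.72
= 32.7621 days

32.7621 days


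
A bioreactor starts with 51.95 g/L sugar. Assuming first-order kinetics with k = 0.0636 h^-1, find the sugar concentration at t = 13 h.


S = S0 * exp(-k * t)
S = 51.95 * exp(-0.0636 * 13)
S = 22.7254 g/L

22.7254 g/L


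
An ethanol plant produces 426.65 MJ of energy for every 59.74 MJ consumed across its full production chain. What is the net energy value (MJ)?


NEV = E_out - E_in
= 426.65 - 59.74
= 366.9100 MJ

366.9100 MJ


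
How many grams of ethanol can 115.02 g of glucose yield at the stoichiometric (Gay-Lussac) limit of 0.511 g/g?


Theoretical ethanol yield: m_EtOH = 0.511 * m_glucose
m_EtOH = 0.511 * 115.02 = 58.7752 g

58.7752 g


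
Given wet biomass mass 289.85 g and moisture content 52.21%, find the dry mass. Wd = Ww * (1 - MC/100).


Wd = Ww * (1 - MC/100)
= 289.85 * (1 - 52.21/100)
= 138.5193 g

138.5193 g


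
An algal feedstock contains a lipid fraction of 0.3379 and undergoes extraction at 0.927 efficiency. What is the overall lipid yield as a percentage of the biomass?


Y = lipid_content * extraction_eff * 100
= 0.3379 * 0.927 * 100
= 31.3233%

31.3233%


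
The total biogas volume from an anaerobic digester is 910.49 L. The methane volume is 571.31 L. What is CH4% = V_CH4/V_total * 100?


CH4% = V_CH4 / V_total * 100
= 571.31 / 910.49 * 100
= 62.7475%

62.7475%


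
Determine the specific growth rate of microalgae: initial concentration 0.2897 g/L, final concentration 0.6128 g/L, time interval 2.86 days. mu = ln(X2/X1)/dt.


mu = ln(X2/X1) / dt
= ln(0.6128/0.2897) / 2.86
= 0.2620 per day

0.2620 per day


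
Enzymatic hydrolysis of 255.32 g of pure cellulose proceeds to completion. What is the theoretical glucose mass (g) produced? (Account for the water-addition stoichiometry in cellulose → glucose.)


glucose = cellulose * 180/162
= 255.32 * 180/162
= 283.6889 g

283.6889 g


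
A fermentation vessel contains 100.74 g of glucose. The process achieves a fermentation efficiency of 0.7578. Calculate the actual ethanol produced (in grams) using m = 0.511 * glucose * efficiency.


Actual ethanol: m = 0.511 * 100.74 * 0.7578
m = 39.0101 g

39.0101 g


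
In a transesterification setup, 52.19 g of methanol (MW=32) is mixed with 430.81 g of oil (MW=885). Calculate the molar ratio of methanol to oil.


Molar ratio = n_MeOH / n_oil = (MeOH/32) / (oil/885) = (MeOH * 885) / (32 * oil)
= (52.19 * 885) / (32 * 430.81)
= 3.3504

3.3504


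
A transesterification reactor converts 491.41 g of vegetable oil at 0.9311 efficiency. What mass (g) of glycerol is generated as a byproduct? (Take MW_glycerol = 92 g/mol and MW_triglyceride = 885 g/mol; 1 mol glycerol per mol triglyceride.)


glycerol = oil * conv * (92/885)
= 491.41 * 0.9311 * 92 / 885
= 47.5647 g

47.5647 g


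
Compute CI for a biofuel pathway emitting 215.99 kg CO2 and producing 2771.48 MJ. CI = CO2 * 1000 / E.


CI = CO2 * 1000 / E
= 215.99 * 1000 / 2771.48
= 77.9331 g CO2/MJ

77.9331 g CO2/MJ


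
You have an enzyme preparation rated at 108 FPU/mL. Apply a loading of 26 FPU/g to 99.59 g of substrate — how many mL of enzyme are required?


V = dosage * m_sub / activity
V = 26 * 99.59 / 108
V = 23.9754 mL

23.9754 mL


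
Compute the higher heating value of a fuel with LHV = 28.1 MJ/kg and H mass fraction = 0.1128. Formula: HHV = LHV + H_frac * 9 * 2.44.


HHV = LHV + H_frac * 9 * 2.44
= 28.1 + 0.1128 * 9 * 2.44
= 30.5771 MJ/kg

30.5771 MJ/kg


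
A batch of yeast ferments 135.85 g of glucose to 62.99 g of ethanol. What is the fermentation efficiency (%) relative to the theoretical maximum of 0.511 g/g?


Fermentation efficiency = (actual / (0.511 * glucose)) * 100
= (62.99 / (0.511 * 135.85)) * 100
= 90.7384%

90.7384%


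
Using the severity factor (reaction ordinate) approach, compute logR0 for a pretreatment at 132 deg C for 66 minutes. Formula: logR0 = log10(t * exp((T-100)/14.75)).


logR0 = log10(t * exp((T - 100) / 14.75))
= log10(66 * exp((132 - 100) / 14.75))
= 2.7617

2.7617


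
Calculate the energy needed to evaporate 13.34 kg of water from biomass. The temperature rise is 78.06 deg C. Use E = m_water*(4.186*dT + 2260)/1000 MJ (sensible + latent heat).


E = m_water * (4.186 * dT + 2260) / 1000
= 13.34 * (4.186 * 78.06 + 2260) / 1000
= 34.5074 MJ

34.5074 MJ


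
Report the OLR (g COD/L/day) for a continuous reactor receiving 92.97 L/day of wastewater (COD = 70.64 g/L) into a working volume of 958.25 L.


OLR = Q * S / V
= 92.97 * 70.64 / 958.25
= 6.8535 g/L/day

6.8535 g/L/day


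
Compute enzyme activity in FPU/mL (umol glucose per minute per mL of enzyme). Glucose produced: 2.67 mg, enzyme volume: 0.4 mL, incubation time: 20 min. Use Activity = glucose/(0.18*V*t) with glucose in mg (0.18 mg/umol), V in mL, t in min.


Activity = glucose_mg / (0.18 mg/umol * V_mL * t_min)
= 2.67 / (0.18 * 0.4 * 20)
= 1.8542 FPU/mL

1.8542 FPU/mL


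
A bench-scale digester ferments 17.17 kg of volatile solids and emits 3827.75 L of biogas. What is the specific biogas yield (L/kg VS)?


Y = V / VS
= 3827.75 / 17.17
= 222.9324 L/kg VS

222.9324 L/kg VS


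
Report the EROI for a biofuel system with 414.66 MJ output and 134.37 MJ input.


EROI = E_out / E_in
= 414.66 / 134.37
= 3.0860

3.0860


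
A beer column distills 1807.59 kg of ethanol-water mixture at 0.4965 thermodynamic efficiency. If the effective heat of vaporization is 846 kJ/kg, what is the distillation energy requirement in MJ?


E = m * 846 / (eta * 1000)
= 1807.59 * 846 / (0.4965 * 1000)
= 3080.0023 MJ

3080.0023 MJ


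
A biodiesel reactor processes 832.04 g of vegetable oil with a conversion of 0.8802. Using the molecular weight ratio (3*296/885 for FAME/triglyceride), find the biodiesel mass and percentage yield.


m_FAME = oil * conv * (3 * 296 / 885) = oil * conv * (888/885)
= 832.04 * 0.8802 * 888 / 885
= 734.8442 g
Y = m_FAME / oil * 100 = conv * (888/885) * 100
= 0.8802 * 888 / 885 * 100
= 88.32%

734.8442 g FAME; Y = 88.32%


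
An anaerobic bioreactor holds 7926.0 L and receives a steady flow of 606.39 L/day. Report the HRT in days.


HRT = V / Q
= 7926.0 / 606.39
= 13.0708 days

13.0708 days


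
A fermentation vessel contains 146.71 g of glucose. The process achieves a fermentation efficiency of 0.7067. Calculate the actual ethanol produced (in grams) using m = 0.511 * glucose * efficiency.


Actual ethanol: m = 0.511 * 146.71 * 0.7067
m = 52.9805 g

52.9805 g


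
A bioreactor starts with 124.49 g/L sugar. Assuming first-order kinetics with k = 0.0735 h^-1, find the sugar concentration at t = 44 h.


S = S0 * exp(-k * t)
S = 124.49 * exp(-0.0735 * 44)
S = 4.9049 g/L

4.9049 g/L


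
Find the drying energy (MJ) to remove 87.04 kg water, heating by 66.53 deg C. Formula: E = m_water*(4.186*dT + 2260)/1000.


E = m_water * (4.186 * dT + 2260) / 1000
= 87.04 * (4.186 * 66.53 + 2260) / 1000
= 220.9506 MJ

220.9506 MJ


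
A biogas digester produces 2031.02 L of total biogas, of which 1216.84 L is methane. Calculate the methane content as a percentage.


CH4% = V_CH4 / V_total * 100
= 1216.84 / 2031.02 * 100
= 59.9128%

59.9128%


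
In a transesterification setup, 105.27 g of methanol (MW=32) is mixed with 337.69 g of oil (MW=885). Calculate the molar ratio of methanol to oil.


Molar ratio = n_MeOH / n_oil = (MeOH/32) / (oil/885) = (MeOH * 885) / (32 * oil)
= (105.27 * 885) / (32 * 337.69)
= 8.6214

8.6214


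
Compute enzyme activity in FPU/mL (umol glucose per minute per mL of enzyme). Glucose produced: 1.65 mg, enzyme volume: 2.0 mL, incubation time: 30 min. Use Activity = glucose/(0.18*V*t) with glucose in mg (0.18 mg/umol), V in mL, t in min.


Activity = glucose_mg / (0.18 mg/umol * V_mL * t_min)
= 1.65 / (0.18 * 2.0 * 30)
= 0.1528 FPU/mL

0.1528 FPU/mL


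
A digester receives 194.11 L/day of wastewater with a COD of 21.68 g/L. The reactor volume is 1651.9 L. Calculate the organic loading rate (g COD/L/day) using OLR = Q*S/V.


OLR = Q * S / V
= 194.11 * 21.68 / 1651.9
= 2.5476 g/L/day

2.5476 g/L/day


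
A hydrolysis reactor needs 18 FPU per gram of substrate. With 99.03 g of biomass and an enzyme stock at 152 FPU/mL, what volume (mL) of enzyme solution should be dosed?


V = dosage * m_sub / activity
V = 18 * 99.03 / 152
V = 11.7272 mL

11.7272 mL


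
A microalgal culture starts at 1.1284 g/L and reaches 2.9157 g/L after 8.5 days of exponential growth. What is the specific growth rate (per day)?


mu = ln(X2/X1) / dt
= ln(2.9157/1.1284) / 8.5
= 0.1117 per day

0.1117 per day


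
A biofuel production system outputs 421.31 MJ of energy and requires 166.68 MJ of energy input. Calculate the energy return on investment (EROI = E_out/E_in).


EROI = E_out / E_in
= 421.31 / 166.68
= 2.5277

2.5277


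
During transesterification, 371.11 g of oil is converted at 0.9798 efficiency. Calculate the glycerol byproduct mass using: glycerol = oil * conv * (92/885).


glycerol = oil * conv * (92/885)
= 371.11 * 0.9798 * 92 / 885
= 37.7994 g

37.7994 g


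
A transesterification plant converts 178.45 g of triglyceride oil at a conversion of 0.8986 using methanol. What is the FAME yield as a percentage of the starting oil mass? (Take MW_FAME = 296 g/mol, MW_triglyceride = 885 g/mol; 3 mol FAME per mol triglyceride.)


m_FAME = oil * conv * (3 * 296 / 885) = oil * conv * (888/885)
= 178.45 * 0.8986 * 888 / 885
= 160.8987 g
Y = m_FAME / oil * 100 = conv * (888/885) * 100
= 0.8986 * 888 / 885 * 100
= 90.16%

90.16%


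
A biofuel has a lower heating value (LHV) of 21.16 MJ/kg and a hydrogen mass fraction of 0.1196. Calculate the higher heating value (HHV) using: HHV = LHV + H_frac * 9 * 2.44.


HHV = LHV + H_frac * 9 * 2.44
= 21.16 + 0.1196 * 9 * 2.44
= 23.7864 MJ/kg

23.7864 MJ/kg


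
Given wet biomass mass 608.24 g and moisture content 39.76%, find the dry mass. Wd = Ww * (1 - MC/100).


Wd = Ww * (1 - MC/100)
= 608.24 * (1 - 39.76/100)
= 366.4038 g

366.4038 g


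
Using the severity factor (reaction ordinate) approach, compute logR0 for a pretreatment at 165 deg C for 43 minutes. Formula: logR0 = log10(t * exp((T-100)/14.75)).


logR0 = log10(t * exp((T - 100) / 14.75))
= log10(43 * exp((165 - 100) / 14.75))
= 3.5473

3.5473


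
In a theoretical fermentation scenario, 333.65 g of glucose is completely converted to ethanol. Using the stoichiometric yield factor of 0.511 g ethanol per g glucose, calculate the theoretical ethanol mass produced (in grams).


Theoretical ethanol yield: m_EtOH = 0.511 * m_glucose
m_EtOH = 0.511 * 333.65 = 170.4951 g

170.4951 g


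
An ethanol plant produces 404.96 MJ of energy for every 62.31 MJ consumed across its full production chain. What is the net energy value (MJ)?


NEV = E_out - E_in
= 404.96 - 62.31
= 342.6500 MJ

342.6500 MJ


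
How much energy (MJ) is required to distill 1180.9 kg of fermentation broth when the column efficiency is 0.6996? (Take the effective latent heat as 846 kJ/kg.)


E = m * 846 / (eta * 1000)
= 1180.9 * 846 / (0.6996 * 1000)
= 1428.0180 MJ

1428.0180 MJ


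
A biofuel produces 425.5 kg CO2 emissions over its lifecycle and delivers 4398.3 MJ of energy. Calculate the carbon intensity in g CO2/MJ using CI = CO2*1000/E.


CI = CO2 * 1000 / E
= 425.5 * 1000 / 4398.3
= 96.7419 g CO2/MJ

96.7419 g CO2/MJ


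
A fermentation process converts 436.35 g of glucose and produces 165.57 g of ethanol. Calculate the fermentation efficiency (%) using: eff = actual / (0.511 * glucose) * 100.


Fermentation efficiency = (actual / (0.511 * glucose)) * 100
= (165.57 / (0.511 * 436.35)) * 100
= 74.2550%

74.2550%


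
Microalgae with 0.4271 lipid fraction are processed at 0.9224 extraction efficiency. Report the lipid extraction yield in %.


Y = lipid_content * extraction_eff * 100
= 0.4271 * 0.9224 * 100
= 39.3957%

39.3957%


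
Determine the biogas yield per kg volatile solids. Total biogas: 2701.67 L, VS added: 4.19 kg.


Y = V / VS
= 2701.67 / 4.19
= 644.7900 L/kg VS

644.7900 L/kg VS


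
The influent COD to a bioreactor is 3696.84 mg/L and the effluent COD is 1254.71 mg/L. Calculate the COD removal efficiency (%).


eta = (COD_in - COD_out) / COD_in * 100
= (3696.84 - 1254.71) / 3696.84 * 100
= 66.0599%

66.0599%


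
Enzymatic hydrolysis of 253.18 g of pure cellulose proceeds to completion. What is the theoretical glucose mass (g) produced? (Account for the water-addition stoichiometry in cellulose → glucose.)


glucose = cellulose * 180/162
= 253.18 * 180/162
= 281.3111 g

281.3111 g


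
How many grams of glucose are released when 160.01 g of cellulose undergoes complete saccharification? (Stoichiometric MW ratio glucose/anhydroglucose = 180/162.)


glucose = cellulose * 180/162
= 160.01 * 180/162
= 177.7889 g

177.7889 g


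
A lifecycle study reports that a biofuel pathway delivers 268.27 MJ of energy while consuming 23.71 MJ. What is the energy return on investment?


EROI = E_out / E_in
= 268.27 / 23.71
= 11.3146

11.3146


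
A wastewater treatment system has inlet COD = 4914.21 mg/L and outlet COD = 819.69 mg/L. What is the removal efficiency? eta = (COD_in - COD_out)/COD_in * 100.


eta = (COD_in - COD_out) / COD_in * 100
= (4914.21 - 819.69) / 4914.21 * 100
= 83.3200%

83.3200%


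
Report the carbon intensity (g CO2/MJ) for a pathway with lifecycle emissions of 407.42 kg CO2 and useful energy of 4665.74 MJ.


CI = CO2 * 1000 / E
= 407.42 * 1000 / 4665.74
= 87.3216 g CO2/MJ

87.3216 g CO2/MJ


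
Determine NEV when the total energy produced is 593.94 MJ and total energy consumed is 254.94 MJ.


NEV = E_out - E_in
= 593.94 - 254.94
= 339.0000 MJ

339.0000 MJ


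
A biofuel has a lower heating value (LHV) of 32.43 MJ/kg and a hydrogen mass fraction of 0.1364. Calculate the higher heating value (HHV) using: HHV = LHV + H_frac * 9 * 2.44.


HHV = LHV + H_frac * 9 * 2.44
= 32.43 + 0.1364 * 9 * 2.44
= 35.4253 MJ/kg

35.4253 MJ/kg


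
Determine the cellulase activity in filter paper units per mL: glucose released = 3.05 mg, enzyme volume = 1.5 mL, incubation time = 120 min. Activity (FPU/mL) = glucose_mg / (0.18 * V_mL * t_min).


Activity = glucose_mg / (0.18 mg/umol * V_mL * t_min)
= 3.05 / (0.18 * 1.5 * 120)
= 0.0941 FPU/mL

0.0941 FPU/mL


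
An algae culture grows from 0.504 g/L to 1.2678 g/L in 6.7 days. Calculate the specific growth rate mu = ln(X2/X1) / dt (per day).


mu = ln(X2/X1) / dt
= ln(1.2678/0.504) / 6.7
= 0.1377 per day

0.1377 per day


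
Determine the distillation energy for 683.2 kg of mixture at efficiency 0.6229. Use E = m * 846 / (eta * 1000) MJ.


E = m * 846 / (eta * 1000)
= 683.2 * 846 / (0.6229 * 1000)
= 927.8973 MJ

927.8973 MJ


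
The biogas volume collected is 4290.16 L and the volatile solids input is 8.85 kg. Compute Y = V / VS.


Y = V / VS
= 4290.16 / 8.85
= 484.7638 L/kg VS

484.7638 L/kg VS


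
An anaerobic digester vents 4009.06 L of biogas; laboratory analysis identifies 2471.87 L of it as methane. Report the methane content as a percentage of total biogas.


CH4% = V_CH4 / V_total * 100
= 2471.87 / 4009.06 * 100
= 61.6571%

61.6571%


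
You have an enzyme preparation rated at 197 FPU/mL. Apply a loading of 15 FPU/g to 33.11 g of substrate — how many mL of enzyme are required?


V = dosage * m_sub / activity
V = 15 * 33.11 / 197
V = 2.5211 mL

2.5211 mL


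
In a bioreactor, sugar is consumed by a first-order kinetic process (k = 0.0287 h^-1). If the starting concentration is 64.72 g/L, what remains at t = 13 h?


S = S0 * exp(-k * t)
S = 64.72 * exp(-0.0287 * 13)
S = 44.5660 g/L

44.5660 g/L


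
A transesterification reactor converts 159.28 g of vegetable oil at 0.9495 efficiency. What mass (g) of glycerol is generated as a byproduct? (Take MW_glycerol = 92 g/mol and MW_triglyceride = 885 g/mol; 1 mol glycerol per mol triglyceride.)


glycerol = oil * conv * (92/885)
= 159.28 * 0.9495 * 92 / 885
= 15.7217 g

15.7217 g


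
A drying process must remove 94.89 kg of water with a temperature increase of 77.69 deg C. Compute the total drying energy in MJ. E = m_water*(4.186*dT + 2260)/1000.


E = m_water * (4.186 * dT + 2260) / 1000
= 94.89 * (4.186 * 77.69 + 2260) / 1000
= 245.3106 MJ

245.3106 MJ


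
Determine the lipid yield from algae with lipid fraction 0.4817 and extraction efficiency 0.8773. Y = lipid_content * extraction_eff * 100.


Y = lipid_content * extraction_eff * 100
= 0.4817 * 0.8773 * 100
= 42.2595%

42.2595%


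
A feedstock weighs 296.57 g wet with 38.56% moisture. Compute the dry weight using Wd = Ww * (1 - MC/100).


Wd = Ww * (1 - MC/100)
= 296.57 * (1 - 38.56/100)
= 182.2126 g

182.2126 g


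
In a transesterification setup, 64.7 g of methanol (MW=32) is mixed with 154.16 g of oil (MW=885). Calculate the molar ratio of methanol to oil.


Molar ratio = n_MeOH / n_oil = (MeOH/32) / (oil/885) = (MeOH * 885) / (32 * oil)
= (64.7 * 885) / (32 * 154.16)
= 11.6072

11.6072


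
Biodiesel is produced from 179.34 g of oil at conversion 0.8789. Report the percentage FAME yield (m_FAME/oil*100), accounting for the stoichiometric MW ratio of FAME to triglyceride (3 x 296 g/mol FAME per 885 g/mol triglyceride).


m_FAME = oil * conv * (3 * 296 / 885) = oil * conv * (888/885)
= 179.34 * 0.8789 * 888 / 885
= 158.1562 g
Y = m_FAME / oil * 100 = conv * (888/885) * 100
= 0.8789 * 888 / 885 * 100
= 88.19%

88.19%


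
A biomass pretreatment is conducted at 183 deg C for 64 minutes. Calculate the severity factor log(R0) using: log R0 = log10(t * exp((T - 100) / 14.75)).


logR0 = log10(t * exp((T - 100) / 14.75))
= log10(64 * exp((183 - 100) / 14.75))
= 4.2500

4.2500


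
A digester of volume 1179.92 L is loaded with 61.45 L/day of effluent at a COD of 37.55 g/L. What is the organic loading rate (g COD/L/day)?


OLR = Q * S / V
= 61.45 * 37.55 / 1179.92
= 1.9556 g/L/day

1.9556 g/L/day


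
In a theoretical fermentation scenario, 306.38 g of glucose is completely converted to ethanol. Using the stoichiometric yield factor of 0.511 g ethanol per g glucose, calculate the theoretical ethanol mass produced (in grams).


Theoretical ethanol yield: m_EtOH = 0.511 * m_glucose
m_EtOH = 0.511 * 306.38 = 156.5602 g

156.5602 g


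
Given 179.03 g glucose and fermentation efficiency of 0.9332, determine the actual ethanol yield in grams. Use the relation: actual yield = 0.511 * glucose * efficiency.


Actual ethanol: m = 0.511 * 179.03 * 0.9332
m = 85.3732 g

85.3732 g


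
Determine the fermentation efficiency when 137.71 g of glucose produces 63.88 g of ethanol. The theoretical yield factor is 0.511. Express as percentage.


Fermentation efficiency = (actual / (0.511 * glucose)) * 100
= (63.88 / (0.511 * 137.71)) * 100
= 90.7776%

90.7776%


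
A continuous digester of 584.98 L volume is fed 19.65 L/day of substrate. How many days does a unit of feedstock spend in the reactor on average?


HRT = V / Q
= 584.98 / 19.65
= 29.7700 days

29.7700 days


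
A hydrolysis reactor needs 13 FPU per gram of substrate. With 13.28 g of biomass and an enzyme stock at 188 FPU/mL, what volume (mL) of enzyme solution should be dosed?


V = dosage * m_sub / activity
V = 13 * 13.28 / 188
V = 0.9183 mL

0.9183 mL


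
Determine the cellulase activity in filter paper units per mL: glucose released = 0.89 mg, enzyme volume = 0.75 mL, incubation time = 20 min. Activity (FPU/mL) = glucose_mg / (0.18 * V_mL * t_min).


Activity = glucose_mg / (0.18 mg/umol * V_mL * t_min)
= 0.89 / (0.18 * 0.75 * 20)
= 0.3296 FPU/mL

0.3296 FPU/mL


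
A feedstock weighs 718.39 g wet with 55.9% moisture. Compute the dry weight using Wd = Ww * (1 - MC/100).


Wd = Ww * (1 - MC/100)
= 718.39 * (1 - 55.9/100)
= 316.8100 g

316.8100 g


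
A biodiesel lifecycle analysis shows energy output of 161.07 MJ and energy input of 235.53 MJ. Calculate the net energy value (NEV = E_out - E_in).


NEV = E_out - E_in
= 161.07 - 235.53
= -74.4600 MJ

-74.4600 MJ


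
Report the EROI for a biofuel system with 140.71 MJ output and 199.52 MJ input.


EROI = E_out / E_in
= 140.71 / 199.52
= 0.7052

0.7052


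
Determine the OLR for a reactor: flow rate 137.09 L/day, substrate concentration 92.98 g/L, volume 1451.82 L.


OLR = Q * S / V
= 137.09 * 92.98 / 1451.82
= 8.7798 g/L/day

8.7798 g/L/day


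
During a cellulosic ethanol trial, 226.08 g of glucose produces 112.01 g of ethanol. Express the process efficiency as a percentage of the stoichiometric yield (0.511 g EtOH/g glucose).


Fermentation efficiency = (actual / (0.511 * glucose)) * 100
= (112.01 / (0.511 * 226.08)) * 100
= 96.9558%

96.9558%


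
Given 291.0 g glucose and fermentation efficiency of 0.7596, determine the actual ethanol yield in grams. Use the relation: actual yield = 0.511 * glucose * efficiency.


Actual ethanol: m = 0.511 * 291.0 * 0.7596
m = 112.9533 g

112.9533 g
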